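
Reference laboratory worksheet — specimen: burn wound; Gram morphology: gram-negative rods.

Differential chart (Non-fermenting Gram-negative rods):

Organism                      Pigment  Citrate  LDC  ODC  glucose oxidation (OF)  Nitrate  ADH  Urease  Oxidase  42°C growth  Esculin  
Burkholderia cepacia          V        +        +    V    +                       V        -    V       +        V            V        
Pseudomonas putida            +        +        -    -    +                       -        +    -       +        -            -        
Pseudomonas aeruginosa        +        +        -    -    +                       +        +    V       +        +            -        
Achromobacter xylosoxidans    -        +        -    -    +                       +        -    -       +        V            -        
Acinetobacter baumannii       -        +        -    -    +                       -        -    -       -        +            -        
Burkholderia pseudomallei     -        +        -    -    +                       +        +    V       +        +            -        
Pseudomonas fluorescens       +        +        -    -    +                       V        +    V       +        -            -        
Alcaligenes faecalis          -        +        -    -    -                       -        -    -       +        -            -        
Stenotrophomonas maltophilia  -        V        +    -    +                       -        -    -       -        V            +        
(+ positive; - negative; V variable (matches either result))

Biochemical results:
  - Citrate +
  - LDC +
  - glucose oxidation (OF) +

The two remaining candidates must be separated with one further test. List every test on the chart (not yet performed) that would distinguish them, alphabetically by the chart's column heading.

Oxidase

LDC +: excludes 7 organisms — 2 left.
Citrate +: all 2 remaining candidates are consistent.
glucose oxidation (OF) +: all 2 remaining candidates are consistent.
Two candidates remain: Burkholderia cepacia and Stenotrophomonas maltophilia.
  Pigment: V vs - — variable for at least one, does not separate.
  ODC: V vs - — variable for at least one, does not separate.
  Nitrate: V vs - — variable for at least one, does not separate.
  ADH: - vs - — same for both, does not separate.
  Urease: V vs - — variable for at least one, does not separate.
  Oxidase: Burkholderia cepacia +, Stenotrophomonas maltophilia - — discriminates.
  42°C growth: V vs V — variable for at least one, does not separate.
  Esculin: V vs + — variable for at least one, does not separate.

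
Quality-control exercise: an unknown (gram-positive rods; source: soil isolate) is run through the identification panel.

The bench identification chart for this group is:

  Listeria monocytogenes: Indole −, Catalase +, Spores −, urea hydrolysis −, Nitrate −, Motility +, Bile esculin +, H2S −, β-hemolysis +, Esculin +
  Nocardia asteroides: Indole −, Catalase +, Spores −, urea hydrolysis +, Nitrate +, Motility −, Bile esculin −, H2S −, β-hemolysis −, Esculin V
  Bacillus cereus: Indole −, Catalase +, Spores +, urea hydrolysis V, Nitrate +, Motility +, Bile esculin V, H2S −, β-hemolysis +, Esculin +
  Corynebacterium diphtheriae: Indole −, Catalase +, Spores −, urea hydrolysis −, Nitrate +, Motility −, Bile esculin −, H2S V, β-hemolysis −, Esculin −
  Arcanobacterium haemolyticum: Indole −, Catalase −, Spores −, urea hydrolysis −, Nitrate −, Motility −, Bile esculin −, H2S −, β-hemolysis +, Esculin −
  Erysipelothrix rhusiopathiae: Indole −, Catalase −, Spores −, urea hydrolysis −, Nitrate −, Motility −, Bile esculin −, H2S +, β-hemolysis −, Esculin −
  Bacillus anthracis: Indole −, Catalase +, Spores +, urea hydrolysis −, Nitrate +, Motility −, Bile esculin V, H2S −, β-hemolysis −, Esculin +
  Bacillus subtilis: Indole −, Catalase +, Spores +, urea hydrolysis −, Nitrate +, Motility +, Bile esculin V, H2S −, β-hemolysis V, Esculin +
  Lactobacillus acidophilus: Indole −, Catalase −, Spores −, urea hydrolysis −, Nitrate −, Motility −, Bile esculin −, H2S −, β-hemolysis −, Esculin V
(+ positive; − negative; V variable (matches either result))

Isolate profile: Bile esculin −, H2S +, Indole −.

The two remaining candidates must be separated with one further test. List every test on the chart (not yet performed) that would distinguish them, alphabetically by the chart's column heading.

Catalase, Nitrate

H2S +: excludes 7 organisms — 2 left.
Bile esculin −: all 2 remaining candidates are consistent.
Indole −: all 2 remaining candidates are consistent.
Two candidates remain: Corynebacterium diphtheriae and Erysipelothrix rhusiopathiae.
  Catalase: Corynebacterium diphtheriae +, Erysipelothrix rhusiopathiae − — discriminates.
  Spores: − vs − — same for both, does not separate.
  urea hydrolysis: − vs − — same for both, does not separate.
  Nitrate: Corynebacterium diphtheriae +, Erysipelothrix rhusiopathiae − — discriminates.
  Motility: − vs − — same for both, does not separate.
  β-hemolysis: − vs − — same for both, does not separate.
  Esculin: − vs − — same for both, does not separate.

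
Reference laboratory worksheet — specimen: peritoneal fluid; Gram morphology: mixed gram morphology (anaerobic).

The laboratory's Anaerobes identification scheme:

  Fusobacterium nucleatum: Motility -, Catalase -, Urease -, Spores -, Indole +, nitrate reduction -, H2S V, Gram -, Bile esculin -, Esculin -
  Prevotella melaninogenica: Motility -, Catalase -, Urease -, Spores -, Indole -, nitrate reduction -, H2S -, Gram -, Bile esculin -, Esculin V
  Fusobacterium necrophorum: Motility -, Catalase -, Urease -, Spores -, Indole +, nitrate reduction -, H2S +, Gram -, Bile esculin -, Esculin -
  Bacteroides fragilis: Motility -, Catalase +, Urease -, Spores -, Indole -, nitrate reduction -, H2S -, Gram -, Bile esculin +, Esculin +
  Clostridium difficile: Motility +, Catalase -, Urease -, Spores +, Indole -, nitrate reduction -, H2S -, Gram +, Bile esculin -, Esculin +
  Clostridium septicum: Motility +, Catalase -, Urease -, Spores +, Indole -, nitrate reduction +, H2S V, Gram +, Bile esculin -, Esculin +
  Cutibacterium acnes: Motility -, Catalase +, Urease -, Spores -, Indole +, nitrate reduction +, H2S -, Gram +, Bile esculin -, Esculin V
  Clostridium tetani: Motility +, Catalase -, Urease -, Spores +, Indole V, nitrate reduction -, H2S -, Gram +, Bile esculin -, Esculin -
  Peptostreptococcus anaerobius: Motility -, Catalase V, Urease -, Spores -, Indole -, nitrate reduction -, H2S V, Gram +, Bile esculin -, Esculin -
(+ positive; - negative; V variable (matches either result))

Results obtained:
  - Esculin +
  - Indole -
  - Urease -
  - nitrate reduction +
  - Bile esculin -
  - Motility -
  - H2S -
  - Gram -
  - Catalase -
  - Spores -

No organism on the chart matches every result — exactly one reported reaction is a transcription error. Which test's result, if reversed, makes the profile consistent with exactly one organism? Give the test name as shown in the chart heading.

As reported, no row in the chart matches all 10 reactions.
Reversing nitrate reduction (to -) → unique match: Prevotella melaninogenica.
Reversing Indole → still no organism matches.
Reversing Gram → still no organism matches.
Reversing H2S → still no organism matches.
Reversing Motility → still no organism matches.
Reversing Bile esculin → still no organism matches.
Reversing Spores → still no organism matches.
Reversing Catalase → still no organism matches.
Reversing Esculin → still no organism matches.
Reversing Urease → still no organism matches.

nitrate reduction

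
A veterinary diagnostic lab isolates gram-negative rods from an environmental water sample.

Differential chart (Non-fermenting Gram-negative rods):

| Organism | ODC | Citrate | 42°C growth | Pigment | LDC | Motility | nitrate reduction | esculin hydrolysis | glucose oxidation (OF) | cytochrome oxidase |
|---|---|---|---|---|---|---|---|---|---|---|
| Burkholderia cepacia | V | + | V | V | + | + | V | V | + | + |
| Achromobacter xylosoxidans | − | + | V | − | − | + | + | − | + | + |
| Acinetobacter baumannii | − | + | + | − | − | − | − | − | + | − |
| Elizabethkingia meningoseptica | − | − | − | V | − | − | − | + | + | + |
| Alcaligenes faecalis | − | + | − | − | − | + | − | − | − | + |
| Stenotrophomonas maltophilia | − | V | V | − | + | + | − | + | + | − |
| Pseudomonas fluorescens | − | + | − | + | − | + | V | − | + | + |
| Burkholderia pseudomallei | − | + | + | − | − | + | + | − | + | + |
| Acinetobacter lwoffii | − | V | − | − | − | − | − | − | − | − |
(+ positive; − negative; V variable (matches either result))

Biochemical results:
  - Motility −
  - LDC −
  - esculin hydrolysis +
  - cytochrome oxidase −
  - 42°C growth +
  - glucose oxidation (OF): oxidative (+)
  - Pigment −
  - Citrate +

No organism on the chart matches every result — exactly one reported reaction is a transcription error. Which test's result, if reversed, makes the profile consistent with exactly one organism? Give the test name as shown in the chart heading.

As reported, no row in the chart matches all 8 reactions.
Reversing esculin hydrolysis (to −) → unique match: Acinetobacter baumannii.
Reversing Citrate → still no organism matches.
Reversing cytochrome oxidase → still no organism matches.
Reversing Motility → still no organism matches.
Reversing 42°C growth → still no organism matches.
Reversing Pigment → still no organism matches.
Reversing glucose oxidation (OF) → still no organism matches.
Reversing LDC → still no organism matches.

esculin hydrolysis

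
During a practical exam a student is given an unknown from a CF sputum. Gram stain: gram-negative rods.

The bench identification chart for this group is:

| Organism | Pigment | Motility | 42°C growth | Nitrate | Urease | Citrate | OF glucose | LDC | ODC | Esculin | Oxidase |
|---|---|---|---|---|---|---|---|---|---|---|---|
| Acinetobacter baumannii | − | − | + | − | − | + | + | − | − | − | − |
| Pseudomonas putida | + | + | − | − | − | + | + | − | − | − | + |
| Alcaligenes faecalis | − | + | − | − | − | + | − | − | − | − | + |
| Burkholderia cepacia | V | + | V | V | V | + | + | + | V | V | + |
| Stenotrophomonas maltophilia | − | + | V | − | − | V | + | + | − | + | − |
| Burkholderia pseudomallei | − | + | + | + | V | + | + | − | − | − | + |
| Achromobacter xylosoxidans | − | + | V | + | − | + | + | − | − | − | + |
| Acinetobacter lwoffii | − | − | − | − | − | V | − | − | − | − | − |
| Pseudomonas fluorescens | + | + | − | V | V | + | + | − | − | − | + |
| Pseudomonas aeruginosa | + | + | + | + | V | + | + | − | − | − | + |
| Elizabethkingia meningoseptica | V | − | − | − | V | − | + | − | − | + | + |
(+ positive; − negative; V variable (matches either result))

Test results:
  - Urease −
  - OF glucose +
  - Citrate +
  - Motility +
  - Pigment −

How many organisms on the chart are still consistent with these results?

4

Urease −: all 11 remaining candidates are consistent.
Motility +: excludes Acinetobacter baumannii, Acinetobacter lwoffii, Elizabethkingia meningoseptica — 8 left.
Pigment −: excludes Pseudomonas putida, Pseudomonas fluorescens, Pseudomonas aeruginosa — 5 left.
Citrate +: all 5 remaining candidates are consistent.
OF glucose +: excludes Alcaligenes faecalis — 4 left.
Still consistent: Achromobacter xylosoxidans, Burkholderia cepacia, Burkholderia pseudomallei, Stenotrophomonas maltophilia.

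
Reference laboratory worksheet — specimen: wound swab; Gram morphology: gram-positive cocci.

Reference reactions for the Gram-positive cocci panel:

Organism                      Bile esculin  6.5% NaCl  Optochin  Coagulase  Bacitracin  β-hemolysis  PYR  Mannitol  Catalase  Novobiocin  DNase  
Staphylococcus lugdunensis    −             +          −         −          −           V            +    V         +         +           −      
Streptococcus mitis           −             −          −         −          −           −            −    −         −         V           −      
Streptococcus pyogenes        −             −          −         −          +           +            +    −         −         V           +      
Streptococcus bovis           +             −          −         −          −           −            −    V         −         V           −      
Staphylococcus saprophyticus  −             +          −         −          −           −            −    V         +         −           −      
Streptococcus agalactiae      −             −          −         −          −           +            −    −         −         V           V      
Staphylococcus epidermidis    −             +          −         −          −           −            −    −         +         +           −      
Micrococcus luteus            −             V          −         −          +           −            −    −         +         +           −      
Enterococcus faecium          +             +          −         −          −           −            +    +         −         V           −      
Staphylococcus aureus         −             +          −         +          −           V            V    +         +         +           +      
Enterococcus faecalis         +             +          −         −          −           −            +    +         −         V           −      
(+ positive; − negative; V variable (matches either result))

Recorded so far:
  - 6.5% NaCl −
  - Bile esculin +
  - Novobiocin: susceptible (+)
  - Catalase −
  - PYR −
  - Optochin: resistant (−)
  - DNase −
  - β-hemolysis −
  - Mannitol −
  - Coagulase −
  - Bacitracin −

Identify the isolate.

Streptococcus bovis

Novobiocin +: excludes Staphylococcus saprophyticus — 10 left.
Bacitracin −: excludes Streptococcus pyogenes, Micrococcus luteus — 8 left.
Bile esculin +: excludes 5 organisms — 3 left.
Coagulase −: all 3 remaining candidates are consistent.
Optochin −: all 3 remaining candidates are consistent.
PYR −: excludes Enterococcus faecium, Enterococcus faecalis — 1 left.
Mannitol −: the one remaining candidate is consistent.
6.5% NaCl −: the one remaining candidate is consistent.
DNase −: the one remaining candidate is consistent.
β-hemolysis −: the one remaining candidate is consistent.
Catalase −: the one remaining candidate is consistent.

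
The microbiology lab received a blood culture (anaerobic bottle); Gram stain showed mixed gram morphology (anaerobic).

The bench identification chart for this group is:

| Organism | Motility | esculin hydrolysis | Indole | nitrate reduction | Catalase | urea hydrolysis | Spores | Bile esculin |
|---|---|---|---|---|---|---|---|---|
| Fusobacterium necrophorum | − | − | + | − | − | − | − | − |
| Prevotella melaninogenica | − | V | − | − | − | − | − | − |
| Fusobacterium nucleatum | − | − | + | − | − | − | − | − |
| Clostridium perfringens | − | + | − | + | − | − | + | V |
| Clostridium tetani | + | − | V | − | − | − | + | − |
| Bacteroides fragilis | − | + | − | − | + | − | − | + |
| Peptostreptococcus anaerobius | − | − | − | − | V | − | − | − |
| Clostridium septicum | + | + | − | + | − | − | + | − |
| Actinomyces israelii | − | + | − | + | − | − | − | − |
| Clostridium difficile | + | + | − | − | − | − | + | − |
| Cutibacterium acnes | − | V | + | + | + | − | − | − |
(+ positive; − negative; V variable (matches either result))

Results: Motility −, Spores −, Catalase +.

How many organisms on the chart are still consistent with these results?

Catalase +: excludes 8 organisms — 3 left.
Motility −: all 3 remaining candidates are consistent.
Spores −: all 3 remaining candidates are consistent.
Still consistent: Bacteroides fragilis, Cutibacterium acnes, Peptostreptococcus anaerobius.

3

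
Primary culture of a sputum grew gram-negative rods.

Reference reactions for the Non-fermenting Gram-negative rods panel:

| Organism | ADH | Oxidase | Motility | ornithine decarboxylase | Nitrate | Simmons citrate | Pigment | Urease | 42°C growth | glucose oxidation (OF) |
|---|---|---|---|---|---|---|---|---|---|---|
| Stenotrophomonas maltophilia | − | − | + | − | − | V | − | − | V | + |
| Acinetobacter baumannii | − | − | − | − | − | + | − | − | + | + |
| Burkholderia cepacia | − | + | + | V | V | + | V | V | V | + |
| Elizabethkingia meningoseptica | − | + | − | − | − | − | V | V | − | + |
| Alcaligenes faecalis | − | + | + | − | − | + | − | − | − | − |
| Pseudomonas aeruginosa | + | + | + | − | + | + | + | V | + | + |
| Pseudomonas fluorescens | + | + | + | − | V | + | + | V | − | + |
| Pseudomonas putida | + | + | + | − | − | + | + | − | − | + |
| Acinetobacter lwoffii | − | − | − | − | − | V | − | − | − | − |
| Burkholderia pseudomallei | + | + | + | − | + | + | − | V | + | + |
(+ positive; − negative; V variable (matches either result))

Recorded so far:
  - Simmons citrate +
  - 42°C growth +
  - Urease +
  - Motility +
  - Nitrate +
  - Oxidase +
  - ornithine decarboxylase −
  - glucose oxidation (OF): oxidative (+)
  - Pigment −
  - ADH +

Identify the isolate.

Oxidase +: excludes Stenotrophomonas maltophilia, Acinetobacter baumannii, Acinetobacter lwoffii — 7 left.
ADH +: excludes Burkholderia cepacia, Elizabethkingia meningoseptica, Alcaligenes faecalis — 4 left.
Nitrate +: excludes Pseudomonas putida — 3 left.
Simmons citrate +: all 3 remaining candidates are consistent.
Motility +: all 3 remaining candidates are consistent.
glucose oxidation (OF) +: all 3 remaining candidates are consistent.
Pigment −: excludes Pseudomonas aeruginosa, Pseudomonas fluorescens — 1 left.
ornithine decarboxylase −: the one remaining candidate is consistent.
42°C growth +: the one remaining candidate is consistent.
Urease +: the one remaining candidate is consistent.

Burkholderia pseudomallei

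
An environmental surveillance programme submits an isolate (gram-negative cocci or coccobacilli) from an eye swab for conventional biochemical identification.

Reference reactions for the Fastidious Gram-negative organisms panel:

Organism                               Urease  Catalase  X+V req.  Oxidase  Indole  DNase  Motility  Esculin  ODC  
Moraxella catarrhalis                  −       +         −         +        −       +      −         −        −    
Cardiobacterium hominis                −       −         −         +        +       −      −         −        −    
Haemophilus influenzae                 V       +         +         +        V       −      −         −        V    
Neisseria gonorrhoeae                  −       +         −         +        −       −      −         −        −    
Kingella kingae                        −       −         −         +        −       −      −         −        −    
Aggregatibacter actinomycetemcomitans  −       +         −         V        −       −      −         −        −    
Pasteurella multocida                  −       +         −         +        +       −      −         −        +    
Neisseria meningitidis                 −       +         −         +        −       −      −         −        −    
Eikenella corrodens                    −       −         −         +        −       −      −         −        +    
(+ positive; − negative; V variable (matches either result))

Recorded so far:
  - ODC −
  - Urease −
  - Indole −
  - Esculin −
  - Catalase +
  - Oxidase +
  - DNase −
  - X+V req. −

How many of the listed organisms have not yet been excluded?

3

Catalase +: excludes Cardiobacterium hominis, Kingella kingae, Eikenella corrodens — 6 left.
X+V req. −: excludes Haemophilus influenzae — 5 left.
ODC −: excludes Pasteurella multocida — 4 left.
Urease −: all 4 remaining candidates are consistent.
Oxidase +: all 4 remaining candidates are consistent.
Esculin −: all 4 remaining candidates are consistent.
Indole −: all 4 remaining candidates are consistent.
DNase −: excludes Moraxella catarrhalis — 3 left.
Still consistent: Aggregatibacter actinomycetemcomitans, Neisseria gonorrhoeae, Neisseria meningitidis.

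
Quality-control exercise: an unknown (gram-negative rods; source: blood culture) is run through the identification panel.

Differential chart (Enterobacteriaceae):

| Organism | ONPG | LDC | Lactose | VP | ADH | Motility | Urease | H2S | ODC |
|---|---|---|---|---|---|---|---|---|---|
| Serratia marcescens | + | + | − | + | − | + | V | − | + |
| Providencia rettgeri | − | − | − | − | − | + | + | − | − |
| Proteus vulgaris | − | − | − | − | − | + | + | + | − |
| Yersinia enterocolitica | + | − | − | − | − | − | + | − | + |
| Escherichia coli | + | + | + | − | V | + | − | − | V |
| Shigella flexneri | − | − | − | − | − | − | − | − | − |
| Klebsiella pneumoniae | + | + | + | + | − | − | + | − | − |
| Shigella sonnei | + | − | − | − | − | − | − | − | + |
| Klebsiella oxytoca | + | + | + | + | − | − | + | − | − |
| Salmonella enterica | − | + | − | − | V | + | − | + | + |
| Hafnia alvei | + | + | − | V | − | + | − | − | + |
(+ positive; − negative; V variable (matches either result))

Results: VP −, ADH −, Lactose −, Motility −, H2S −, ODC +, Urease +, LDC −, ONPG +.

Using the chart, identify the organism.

H2S −: excludes Proteus vulgaris, Salmonella enterica — 9 left.
ADH −: all 9 remaining candidates are consistent.
VP −: excludes Serratia marcescens, Klebsiella pneumoniae, Klebsiella oxytoca — 6 left.
ONPG +: excludes Providencia rettgeri, Shigella flexneri — 4 left.
Lactose −: excludes Escherichia coli — 3 left.
LDC −: excludes Hafnia alvei — 2 left.
Motility −: all 2 remaining candidates are consistent.
Urease +: excludes Shigella sonnei — 1 left.
ODC +: the one remaining candidate is consistent.

Yersinia enterocolitica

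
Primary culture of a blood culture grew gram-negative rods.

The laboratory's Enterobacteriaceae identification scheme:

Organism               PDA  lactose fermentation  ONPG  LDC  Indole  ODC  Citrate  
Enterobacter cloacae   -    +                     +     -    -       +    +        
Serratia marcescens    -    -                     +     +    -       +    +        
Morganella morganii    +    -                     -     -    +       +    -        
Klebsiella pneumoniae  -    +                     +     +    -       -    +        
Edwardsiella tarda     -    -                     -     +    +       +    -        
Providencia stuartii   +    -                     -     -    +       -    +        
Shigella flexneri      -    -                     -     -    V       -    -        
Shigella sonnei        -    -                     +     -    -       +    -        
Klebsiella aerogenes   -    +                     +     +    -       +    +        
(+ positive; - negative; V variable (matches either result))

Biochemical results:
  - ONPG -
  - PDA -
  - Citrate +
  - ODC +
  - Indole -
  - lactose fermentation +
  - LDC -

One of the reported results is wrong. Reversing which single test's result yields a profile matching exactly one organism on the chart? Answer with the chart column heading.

ONPG

As reported, no row in the chart matches all 7 reactions.
Reversing lactose fermentation → still no organism matches.
Reversing PDA → still no organism matches.
Reversing Citrate → still no organism matches.
Reversing ODC → still no organism matches.
Reversing Indole → still no organism matches.
Reversing ONPG (to +) → unique match: Enterobacter cloacae.
Reversing LDC → still no organism matches.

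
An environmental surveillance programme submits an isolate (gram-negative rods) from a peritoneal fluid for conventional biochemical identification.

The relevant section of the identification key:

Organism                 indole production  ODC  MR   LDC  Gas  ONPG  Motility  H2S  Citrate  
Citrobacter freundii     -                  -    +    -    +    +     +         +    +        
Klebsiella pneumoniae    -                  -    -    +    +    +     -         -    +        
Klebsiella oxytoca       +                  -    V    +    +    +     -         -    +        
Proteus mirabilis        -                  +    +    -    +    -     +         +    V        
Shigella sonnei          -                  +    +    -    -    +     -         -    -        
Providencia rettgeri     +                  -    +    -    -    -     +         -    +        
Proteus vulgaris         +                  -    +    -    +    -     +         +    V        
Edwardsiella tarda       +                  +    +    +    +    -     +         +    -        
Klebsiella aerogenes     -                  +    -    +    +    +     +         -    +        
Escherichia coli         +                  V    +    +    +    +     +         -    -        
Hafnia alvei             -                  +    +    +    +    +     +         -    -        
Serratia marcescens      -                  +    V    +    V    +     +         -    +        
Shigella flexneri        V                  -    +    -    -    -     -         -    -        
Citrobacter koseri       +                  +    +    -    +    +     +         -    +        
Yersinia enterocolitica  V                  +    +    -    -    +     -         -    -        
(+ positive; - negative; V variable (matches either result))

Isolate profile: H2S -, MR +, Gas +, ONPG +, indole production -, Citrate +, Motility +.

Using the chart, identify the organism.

Serratia marcescens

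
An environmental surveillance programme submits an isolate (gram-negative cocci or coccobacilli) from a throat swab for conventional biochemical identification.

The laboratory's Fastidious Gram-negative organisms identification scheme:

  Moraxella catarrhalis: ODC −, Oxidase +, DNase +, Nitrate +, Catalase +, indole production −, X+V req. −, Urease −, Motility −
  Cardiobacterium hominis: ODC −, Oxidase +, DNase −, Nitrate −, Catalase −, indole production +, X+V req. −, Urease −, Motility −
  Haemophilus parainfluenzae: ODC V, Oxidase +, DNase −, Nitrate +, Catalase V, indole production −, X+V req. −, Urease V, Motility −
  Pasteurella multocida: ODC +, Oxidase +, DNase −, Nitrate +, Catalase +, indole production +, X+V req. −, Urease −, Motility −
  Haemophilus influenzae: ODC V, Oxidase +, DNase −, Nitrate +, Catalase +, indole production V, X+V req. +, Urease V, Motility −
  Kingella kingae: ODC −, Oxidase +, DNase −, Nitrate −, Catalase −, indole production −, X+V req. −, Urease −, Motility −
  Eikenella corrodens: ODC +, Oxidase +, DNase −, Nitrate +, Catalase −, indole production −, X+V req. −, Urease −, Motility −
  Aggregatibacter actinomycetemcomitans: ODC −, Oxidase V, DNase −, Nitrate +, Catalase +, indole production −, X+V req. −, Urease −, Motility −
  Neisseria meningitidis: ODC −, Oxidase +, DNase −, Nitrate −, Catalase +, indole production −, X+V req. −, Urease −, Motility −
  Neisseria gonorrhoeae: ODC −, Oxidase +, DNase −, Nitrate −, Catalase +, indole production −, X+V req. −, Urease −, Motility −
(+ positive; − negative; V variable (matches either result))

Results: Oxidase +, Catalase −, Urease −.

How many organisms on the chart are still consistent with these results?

4

Oxidase +: all 10 remaining candidates are consistent.
Catalase −: excludes 6 organisms — 4 left.
Urease −: all 4 remaining candidates are consistent.
Still consistent: Cardiobacterium hominis, Eikenella corrodens, Haemophilus parainfluenzae, Kingella kingae.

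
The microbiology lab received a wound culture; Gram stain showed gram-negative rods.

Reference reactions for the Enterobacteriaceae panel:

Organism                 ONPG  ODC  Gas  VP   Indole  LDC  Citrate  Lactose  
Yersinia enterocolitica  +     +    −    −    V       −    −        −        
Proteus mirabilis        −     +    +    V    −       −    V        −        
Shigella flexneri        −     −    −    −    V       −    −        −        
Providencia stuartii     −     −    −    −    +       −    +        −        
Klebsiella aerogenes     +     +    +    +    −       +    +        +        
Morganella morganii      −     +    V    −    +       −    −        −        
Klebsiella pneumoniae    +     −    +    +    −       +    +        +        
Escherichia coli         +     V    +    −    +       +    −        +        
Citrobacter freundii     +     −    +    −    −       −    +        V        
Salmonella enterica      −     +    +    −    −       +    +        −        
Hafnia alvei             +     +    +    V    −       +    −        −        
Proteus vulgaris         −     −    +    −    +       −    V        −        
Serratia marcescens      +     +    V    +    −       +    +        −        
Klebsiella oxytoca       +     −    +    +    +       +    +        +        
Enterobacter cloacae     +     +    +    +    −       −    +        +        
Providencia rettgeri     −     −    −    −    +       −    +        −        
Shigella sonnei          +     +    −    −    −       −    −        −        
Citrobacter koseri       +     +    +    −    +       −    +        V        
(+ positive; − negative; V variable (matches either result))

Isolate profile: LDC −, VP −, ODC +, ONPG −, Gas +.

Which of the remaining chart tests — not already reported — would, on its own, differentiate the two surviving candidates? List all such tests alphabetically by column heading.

LDC −: excludes 7 organisms — 11 left.
VP −: excludes Enterobacter cloacae — 10 left.
ODC +: excludes 5 organisms — 5 left.
Gas +: excludes Yersinia enterocolitica, Shigella sonnei — 3 left.
ONPG −: excludes Citrobacter koseri — 2 left.
Two candidates remain: Morganella morganii and Proteus mirabilis.
  Indole: Morganella morganii +, Proteus mirabilis − — discriminates.
  Citrate: − vs V — variable for at least one, does not separate.
  Lactose: − vs − — same for both, does not separate.

Indole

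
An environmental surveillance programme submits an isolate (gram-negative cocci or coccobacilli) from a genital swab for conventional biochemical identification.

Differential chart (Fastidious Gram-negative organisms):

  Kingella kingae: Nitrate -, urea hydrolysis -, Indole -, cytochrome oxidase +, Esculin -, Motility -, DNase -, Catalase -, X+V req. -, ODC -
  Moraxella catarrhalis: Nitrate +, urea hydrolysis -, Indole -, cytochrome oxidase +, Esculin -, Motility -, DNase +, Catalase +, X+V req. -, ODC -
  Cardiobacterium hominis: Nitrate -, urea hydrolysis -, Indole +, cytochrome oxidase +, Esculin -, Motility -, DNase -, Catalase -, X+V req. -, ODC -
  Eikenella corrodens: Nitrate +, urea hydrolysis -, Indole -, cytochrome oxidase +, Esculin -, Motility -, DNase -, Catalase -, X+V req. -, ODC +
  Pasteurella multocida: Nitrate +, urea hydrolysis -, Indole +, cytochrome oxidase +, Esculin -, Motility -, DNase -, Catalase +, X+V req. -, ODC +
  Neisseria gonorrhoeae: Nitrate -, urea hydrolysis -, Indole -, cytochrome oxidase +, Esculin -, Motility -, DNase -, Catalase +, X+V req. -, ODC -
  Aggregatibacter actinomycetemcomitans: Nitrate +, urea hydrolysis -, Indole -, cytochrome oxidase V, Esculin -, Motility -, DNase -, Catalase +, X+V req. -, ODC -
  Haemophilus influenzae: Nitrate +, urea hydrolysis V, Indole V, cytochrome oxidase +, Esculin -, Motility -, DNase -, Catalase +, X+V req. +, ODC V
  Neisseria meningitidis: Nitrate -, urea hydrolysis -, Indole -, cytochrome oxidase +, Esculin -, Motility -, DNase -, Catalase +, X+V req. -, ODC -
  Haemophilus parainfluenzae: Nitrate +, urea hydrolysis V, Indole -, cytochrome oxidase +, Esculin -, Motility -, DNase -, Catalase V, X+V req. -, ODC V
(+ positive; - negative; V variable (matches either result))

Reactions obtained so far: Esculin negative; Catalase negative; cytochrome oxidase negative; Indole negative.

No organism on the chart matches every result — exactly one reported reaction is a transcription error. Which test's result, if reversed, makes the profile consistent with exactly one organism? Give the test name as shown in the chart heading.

As reported, no row in the chart matches all 4 reactions.
Reversing cytochrome oxidase → 3 organisms match (not unique).
Reversing Esculin → still no organism matches.
Reversing Indole → still no organism matches.
Reversing Catalase (to +) → unique match: Aggregatibacter actinomycetemcomitans.

Catalase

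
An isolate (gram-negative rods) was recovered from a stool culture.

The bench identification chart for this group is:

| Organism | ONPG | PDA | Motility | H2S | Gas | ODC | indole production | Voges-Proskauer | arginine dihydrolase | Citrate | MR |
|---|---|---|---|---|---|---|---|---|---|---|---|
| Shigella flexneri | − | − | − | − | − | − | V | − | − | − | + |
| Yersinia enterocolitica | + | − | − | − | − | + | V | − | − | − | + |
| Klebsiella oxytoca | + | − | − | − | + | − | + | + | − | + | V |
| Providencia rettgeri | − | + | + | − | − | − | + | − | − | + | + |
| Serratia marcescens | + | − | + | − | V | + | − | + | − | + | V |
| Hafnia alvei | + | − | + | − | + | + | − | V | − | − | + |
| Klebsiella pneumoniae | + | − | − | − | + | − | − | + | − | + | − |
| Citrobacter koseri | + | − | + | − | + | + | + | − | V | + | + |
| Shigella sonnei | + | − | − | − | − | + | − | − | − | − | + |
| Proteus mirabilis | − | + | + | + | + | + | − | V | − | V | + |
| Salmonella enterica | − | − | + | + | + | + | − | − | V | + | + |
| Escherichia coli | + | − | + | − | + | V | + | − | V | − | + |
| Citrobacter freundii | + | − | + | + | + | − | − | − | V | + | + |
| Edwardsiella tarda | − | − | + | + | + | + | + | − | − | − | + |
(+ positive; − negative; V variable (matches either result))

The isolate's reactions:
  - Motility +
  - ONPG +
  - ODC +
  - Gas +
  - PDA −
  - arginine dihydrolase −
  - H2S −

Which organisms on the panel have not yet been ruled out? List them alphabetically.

H2S −: excludes Proteus mirabilis, Salmonella enterica, Citrobacter freundii, Edwardsiella tarda — 10 left.
ODC +: excludes Shigella flexneri, Klebsiella oxytoca, Providencia rettgeri, Klebsiella pneumoniae — 6 left.
ONPG +: all 6 remaining candidates are consistent.
Motility +: excludes Yersinia enterocolitica, Shigella sonnei — 4 left.
PDA −: all 4 remaining candidates are consistent.
Gas +: all 4 remaining candidates are consistent.
arginine dihydrolase −: all 4 remaining candidates are consistent.

Citrobacter koseri, Escherichia coli, Hafnia alvei, Serratia marcescens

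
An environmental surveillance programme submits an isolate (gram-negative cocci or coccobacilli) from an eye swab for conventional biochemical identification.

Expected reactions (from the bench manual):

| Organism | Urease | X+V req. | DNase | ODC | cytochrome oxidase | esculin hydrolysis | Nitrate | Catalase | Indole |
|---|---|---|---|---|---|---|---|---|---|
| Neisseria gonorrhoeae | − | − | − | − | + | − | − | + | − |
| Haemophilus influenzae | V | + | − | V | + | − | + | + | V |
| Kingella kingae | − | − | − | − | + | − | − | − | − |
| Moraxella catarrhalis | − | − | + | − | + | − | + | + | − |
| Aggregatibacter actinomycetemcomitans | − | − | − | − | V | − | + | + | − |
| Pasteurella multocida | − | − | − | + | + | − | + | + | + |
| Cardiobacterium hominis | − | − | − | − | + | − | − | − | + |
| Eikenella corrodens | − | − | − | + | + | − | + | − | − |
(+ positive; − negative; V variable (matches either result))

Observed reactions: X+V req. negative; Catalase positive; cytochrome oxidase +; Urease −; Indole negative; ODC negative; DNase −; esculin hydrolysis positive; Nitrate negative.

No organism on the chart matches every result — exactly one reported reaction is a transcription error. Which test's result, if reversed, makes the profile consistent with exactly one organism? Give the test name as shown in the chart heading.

As reported, no row in the chart matches all 9 reactions.
Reversing cytochrome oxidase → still no organism matches.
Reversing Catalase → still no organism matches.
Reversing esculin hydrolysis (to −) → unique match: Neisseria gonorrhoeae.
Reversing Nitrate → still no organism matches.
Reversing Urease → still no organism matches.
Reversing X+V req. → still no organism matches.
Reversing Indole → still no organism matches.
Reversing DNase → still no organism matches.
Reversing ODC → still no organism matches.

esculin hydrolysis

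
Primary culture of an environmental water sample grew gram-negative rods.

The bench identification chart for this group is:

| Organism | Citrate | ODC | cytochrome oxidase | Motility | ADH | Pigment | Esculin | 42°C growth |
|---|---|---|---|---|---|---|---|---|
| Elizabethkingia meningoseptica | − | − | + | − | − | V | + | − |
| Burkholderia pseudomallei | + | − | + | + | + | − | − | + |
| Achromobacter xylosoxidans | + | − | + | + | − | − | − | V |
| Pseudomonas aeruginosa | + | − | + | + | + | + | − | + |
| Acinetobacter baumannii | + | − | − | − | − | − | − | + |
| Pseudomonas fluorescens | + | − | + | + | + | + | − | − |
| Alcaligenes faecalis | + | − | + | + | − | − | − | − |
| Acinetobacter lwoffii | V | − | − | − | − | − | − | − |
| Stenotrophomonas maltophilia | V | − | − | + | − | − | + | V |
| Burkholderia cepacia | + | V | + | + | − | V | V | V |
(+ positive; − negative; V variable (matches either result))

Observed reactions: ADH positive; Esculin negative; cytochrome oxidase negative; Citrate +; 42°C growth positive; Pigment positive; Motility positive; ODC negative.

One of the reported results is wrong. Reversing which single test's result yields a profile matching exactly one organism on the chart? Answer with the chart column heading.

cytochrome oxidase

As reported, no row in the chart matches all 8 reactions.
Reversing Citrate → still no organism matches.
Reversing ADH → still no organism matches.
Reversing Esculin → still no organism matches.
Reversing Motility → still no organism matches.
Reversing 42°C growth → still no organism matches.
Reversing ODC → still no organism matches.
Reversing cytochrome oxidase (to +) → unique match: Pseudomonas aeruginosa.
Reversing Pigment → still no organism matches.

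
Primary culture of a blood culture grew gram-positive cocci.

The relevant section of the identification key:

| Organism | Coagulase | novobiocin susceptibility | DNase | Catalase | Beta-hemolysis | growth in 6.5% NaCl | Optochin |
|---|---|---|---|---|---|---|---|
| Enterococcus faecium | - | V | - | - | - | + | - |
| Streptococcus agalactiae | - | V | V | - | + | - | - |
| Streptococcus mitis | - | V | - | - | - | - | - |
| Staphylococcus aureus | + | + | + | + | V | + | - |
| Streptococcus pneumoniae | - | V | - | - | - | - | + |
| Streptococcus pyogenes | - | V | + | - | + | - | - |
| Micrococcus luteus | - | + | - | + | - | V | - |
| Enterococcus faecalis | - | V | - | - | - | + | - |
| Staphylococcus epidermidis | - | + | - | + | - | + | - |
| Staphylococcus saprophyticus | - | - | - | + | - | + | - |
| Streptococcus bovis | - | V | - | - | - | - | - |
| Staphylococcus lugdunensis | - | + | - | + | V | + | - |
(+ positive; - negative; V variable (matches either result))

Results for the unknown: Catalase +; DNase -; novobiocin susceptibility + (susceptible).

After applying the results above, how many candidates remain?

Catalase +: excludes 7 organisms — 5 left.
novobiocin susceptibility +: excludes Staphylococcus saprophyticus — 4 left.
DNase -: excludes Staphylococcus aureus — 3 left.
Still consistent: Micrococcus luteus, Staphylococcus epidermidis, Staphylococcus lugdunensis.

3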